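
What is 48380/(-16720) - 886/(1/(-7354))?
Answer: 5447075965/836 ≈ 6.5156e+6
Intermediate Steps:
48380/(-16720) - 886/(1/(-7354)) = 48380*(-1/16720) - 886/(-1/7354) = -2419/836 - 886*(-7354) = -2419/836 + 6515644 = 5447075965/836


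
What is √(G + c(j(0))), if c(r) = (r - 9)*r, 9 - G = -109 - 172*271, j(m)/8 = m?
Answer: √46730 ≈ 216.17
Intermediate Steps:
j(m) = 8*m
G = 46730 (G = 9 - (-109 - 172*271) = 9 - (-109 - 46612) = 9 - 1*(-46721) = 9 + 46721 = 46730)
c(r) = r*(-9 + r) (c(r) = (-9 + r)*r = r*(-9 + r))
√(G + c(j(0))) = √(46730 + (8*0)*(-9 + 8*0)) = √(46730 + 0*(-9 + 0)) = √(46730 + 0*(-9)) = √(46730 + 0) = √46730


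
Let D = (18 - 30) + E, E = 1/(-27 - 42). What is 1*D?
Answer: -829/69 ≈ -12.014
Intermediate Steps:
E = -1/69 (E = 1/(-69) = -1/69 ≈ -0.014493)
D = -829/69 (D = (18 - 30) - 1/69 = -12 - 1/69 = -829/69 ≈ -12.014)
1*D = 1*(-829/69) = -829/69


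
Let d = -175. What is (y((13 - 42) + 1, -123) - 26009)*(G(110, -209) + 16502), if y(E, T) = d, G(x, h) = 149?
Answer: -435989784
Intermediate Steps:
y(E, T) = -175
(y((13 - 42) + 1, -123) - 26009)*(G(110, -209) + 16502) = (-175 - 26009)*(149 + 16502) = -26184*16651 = -435989784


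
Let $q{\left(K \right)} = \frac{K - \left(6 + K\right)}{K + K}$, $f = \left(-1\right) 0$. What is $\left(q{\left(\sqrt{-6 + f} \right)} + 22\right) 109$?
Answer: $2398 + \frac{109 i \sqrt{6}}{2} \approx 2398.0 + 133.5 i$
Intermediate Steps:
$f = 0$
$q{\left(K \right)} = - \frac{3}{K}$ ($q{\left(K \right)} = - \frac{6}{2 K} = - 6 \frac{1}{2 K} = - \frac{3}{K}$)
$\left(q{\left(\sqrt{-6 + f} \right)} + 22\right) 109 = \left(- \frac{3}{\sqrt{-6 + 0}} + 22\right) 109 = \left(- \frac{3}{\sqrt{-6}} + 22\right) 109 = \left(- \frac{3}{i \sqrt{6}} + 22\right) 109 = \left(- 3 \left(- \frac{i \sqrt{6}}{6}\right) + 22\right) 109 = \left(\frac{i \sqrt{6}}{2} + 22\right) 109 = \left(22 + \frac{i \sqrt{6}}{2}\right) 109 = 2398 + \frac{109 i \sqrt{6}}{2}$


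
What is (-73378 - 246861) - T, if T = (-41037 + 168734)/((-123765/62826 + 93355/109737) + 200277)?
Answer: -3983577313246153625/12439363668509 ≈ -3.2024e+5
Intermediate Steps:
T = 7931406499974/12439363668509 (T = 127697/((-123765*1/62826 + 93355*(1/109737)) + 200277) = 127697/((-1115/566 + 93355/109737) + 200277) = 127697/(-69517825/62111142 + 200277) = 127697/(12439363668509/62111142) = 127697*(62111142/12439363668509) = 7931406499974/12439363668509 ≈ 0.63761)
(-73378 - 246861) - T = (-73378 - 246861) - 1*7931406499974/12439363668509 = -320239 - 7931406499974/12439363668509 = -3983577313246153625/12439363668509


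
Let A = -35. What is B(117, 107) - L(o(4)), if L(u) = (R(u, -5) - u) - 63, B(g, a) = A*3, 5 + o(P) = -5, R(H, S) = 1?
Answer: -53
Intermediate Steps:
o(P) = -10 (o(P) = -5 - 5 = -10)
B(g, a) = -105 (B(g, a) = -35*3 = -105)
L(u) = -62 - u (L(u) = (1 - u) - 63 = -62 - u)
B(117, 107) - L(o(4)) = -105 - (-62 - 1*(-10)) = -105 - (-62 + 10) = -105 - 1*(-52) = -105 + 52 = -53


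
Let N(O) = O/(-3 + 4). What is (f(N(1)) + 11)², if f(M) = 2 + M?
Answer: 196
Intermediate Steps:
N(O) = O (N(O) = O/1 = O*1 = O)
(f(N(1)) + 11)² = ((2 + 1) + 11)² = (3 + 11)² = 14² = 196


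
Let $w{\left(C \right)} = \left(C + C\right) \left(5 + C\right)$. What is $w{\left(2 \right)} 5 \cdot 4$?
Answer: $560$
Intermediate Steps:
$w{\left(C \right)} = 2 C \left(5 + C\right)$
$w{\left(2 \right)} 5 \cdot 4 = 2 \cdot 2 \left(5 + 2\right) 5 \cdot 4 = 2 \cdot 2 \cdot 7 \cdot 5 \cdot 4 = 28 \cdot 5 \cdot 4 = 140 \cdot 4 = 560$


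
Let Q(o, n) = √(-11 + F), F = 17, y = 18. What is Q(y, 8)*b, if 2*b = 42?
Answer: 21*√6 ≈ 51.439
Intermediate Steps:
b = 21 (b = (½)*42 = 21)
Q(o, n) = √6 (Q(o, n) = √(-11 + 17) = √6)
Q(y, 8)*b = √6*21 = 21*√6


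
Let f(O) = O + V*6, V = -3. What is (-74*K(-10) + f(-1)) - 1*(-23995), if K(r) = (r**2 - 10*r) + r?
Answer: 9916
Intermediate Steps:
K(r) = r**2 - 9*r
f(O) = -18 + O (f(O) = O - 3*6 = O - 18 = -18 + O)
(-74*K(-10) + f(-1)) - 1*(-23995) = (-(-740)*(-9 - 10) + (-18 - 1)) - 1*(-23995) = (-(-740)*(-19) - 19) + 23995 = (-74*190 - 19) + 23995 = (-14060 - 19) + 23995 = -14079 + 23995 = 9916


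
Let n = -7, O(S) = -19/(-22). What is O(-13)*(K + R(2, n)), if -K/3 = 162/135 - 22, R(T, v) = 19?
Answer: 703/10 ≈ 70.300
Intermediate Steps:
O(S) = 19/22 (O(S) = -19*(-1/22) = 19/22)
K = 312/5 (K = -3*(162/135 - 22) = -3*(162*(1/135) - 22) = -3*(6/5 - 22) = -3*(-104/5) = 312/5 ≈ 62.400)
O(-13)*(K + R(2, n)) = 19*(312/5 + 19)/22 = (19/22)*(407/5) = 703/10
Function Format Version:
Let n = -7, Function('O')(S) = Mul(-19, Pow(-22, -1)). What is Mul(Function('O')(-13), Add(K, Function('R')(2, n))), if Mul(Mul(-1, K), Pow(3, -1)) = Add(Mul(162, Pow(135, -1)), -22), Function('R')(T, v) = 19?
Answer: Rational(703, 10) ≈ 70.300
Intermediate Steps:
Function('O')(S) = Rational(19, 22) (Function('O')(S) = Mul(-19, Rational(-1, 22)) = Rational(19, 22))
K = Rational(312, 5) (K = Mul(-3, Add(Mul(162, Pow(135, -1)), -22)) = Mul(-3, Add(Mul(162, Rational(1, 135)), -22)) = Mul(-3, Add(Rational(6, 5), -22)) = Mul(-3, Rational(-104, 5)) = Rational(312, 5) ≈ 62.400)
Mul(Function('O')(-13), Add(K, Function('R')(2, n))) = Mul(Rational(19, 22), Add(Rational(312, 5), 19)) = Mul(Rational(19, 22), Rational(407, 5)) = Rational(703, 10)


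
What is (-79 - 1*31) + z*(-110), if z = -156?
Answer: 17050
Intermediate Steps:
(-79 - 1*31) + z*(-110) = (-79 - 1*31) - 156*(-110) = (-79 - 31) + 17160 = -110 + 17160 = 17050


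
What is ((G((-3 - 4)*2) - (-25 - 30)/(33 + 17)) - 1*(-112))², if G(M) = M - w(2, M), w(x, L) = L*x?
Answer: 1615441/100 ≈ 16154.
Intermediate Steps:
G(M) = -M (G(M) = M - M*2 = M - 2*M = -M)
((G((-3 - 4)*2) - (-25 - 30)/(33 + 17)) - 1*(-112))² = ((-(-3 - 4)*2 - (-25 - 30)/(33 + 17)) - 1*(-112))² = ((-(-7)*2 - (-55)/50) + 112)² = ((-1*(-14) - (-55)/50) + 112)² = ((14 - 1*(-11/10)) + 112)² = ((14 + 11/10) + 112)² = (151/10 + 112)² = (1271/10)² = 1615441/100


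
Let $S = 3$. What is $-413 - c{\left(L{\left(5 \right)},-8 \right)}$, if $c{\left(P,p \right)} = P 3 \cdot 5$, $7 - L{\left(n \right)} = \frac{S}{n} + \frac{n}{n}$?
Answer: $-494$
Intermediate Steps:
$L{\left(n \right)} = 6 - \frac{3}{n}$ ($L{\left(n \right)} = 7 - \left(\frac{3}{n} + \frac{n}{n}\right) = 7 - \left(\frac{3}{n} + 1\right) = 7 - \left(1 + \frac{3}{n}\right) = 6 - \frac{3}{n}$)
$c{\left(P,p \right)} = 15 P$ ($c{\left(P,p \right)} = 3 P 5 = 15 P$)
$-413 - c{\left(L{\left(5 \right)},-8 \right)} = -413 - 15 \left(6 - \frac{3}{5}\right) = -413 - 15 \cdot \frac{27}{5} = -413 - 81 = -494$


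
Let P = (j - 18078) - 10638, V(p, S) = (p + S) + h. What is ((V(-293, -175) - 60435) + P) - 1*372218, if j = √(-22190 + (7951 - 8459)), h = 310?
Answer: -461527 + 3*I*√2522 ≈ -4.6153e+5 + 150.66*I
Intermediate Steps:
V(p, S) = 310 + S + p (V(p, S) = (p + S) + 310 = (S + p) + 310 = 310 + S + p)
j = 3*I*√2522 (j = √(-22190 - 508) = √(-22698) = 3*I*√2522 ≈ 150.66*I)
P = -28716 + 3*I*√2522 (P = (3*I*√2522 - 18078) - 10638 = (-18078 + 3*I*√2522) - 10638 = -28716 + 3*I*√2522 ≈ -28716.0 + 150.66*I)
((V(-293, -175) - 60435) + P) - 1*372218 = (((310 - 175 - 293) - 60435) + (-28716 + 3*I*√2522)) - 1*372218 = ((-158 - 60435) + (-28716 + 3*I*√2522)) - 372218 = (-60593 + (-28716 + 3*I*√2522)) - 372218 = (-89309 + 3*I*√2522) - 372218 = -461527 + 3*I*√2522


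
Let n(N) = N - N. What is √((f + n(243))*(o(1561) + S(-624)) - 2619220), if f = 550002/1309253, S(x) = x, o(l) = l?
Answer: I*√4489043997330442858/1309253 ≈ 1618.3*I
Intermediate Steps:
n(N) = 0
f = 550002/1309253 (f = 550002*(1/1309253) = 550002/1309253 ≈ 0.42009)
√((f + n(243))*(o(1561) + S(-624)) - 2619220) = √((550002/1309253 + 0)*(1561 - 624) - 2619220) = √((550002/1309253)*937 - 2619220) = √(515351874/1309253 - 2619220) = √(-3428706290786/1309253) = I*√4489043997330442858/1309253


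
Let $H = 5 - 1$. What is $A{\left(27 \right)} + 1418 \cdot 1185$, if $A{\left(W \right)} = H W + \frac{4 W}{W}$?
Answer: $1680442$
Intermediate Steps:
$H = 4$
$A{\left(W \right)} = 4 + 4 W$ ($A{\left(W \right)} = 4 W + \frac{4 W}{W} = 4 W + 4 = 4 + 4 W$)
$A{\left(27 \right)} + 1418 \cdot 1185 = \left(4 + 4 \cdot 27\right) + 1418 \cdot 1185 = \left(4 + 108\right) + 1680330 = 112 + 1680330 = 1680442$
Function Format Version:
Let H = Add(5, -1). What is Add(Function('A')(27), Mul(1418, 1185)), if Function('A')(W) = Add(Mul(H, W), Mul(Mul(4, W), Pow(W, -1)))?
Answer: 1680442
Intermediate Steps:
H = 4
Function('A')(W) = Add(4, Mul(4, W)) (Function('A')(W) = Add(Mul(4, W), Mul(Mul(4, W), Pow(W, -1))) = Add(Mul(4, W), 4) = Add(4, Mul(4, W)))
Add(Function('A')(27), Mul(1418, 1185)) = Add(Add(4, Mul(4, 27)), Mul(1418, 1185)) = Add(Add(4, 108), 1680330) = Add(112, 1680330) = 1680442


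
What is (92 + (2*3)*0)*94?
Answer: 8648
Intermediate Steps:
(92 + (2*3)*0)*94 = (92 + 6*0)*94 = (92 + 0)*94 = 92*94 = 8648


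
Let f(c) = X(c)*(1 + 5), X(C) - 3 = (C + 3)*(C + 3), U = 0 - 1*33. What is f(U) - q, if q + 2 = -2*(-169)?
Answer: 5082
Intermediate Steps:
U = -33 (U = 0 - 33 = -33)
X(C) = 3 + (3 + C)**2 (X(C) = 3 + (C + 3)*(C + 3) = 3 + (3 + C)*(3 + C) = 3 + (3 + C)**2)
f(c) = 18 + 6*(3 + c)**2 (f(c) = (3 + (3 + c)**2)*(1 + 5) = (3 + (3 + c)**2)*6 = 18 + 6*(3 + c)**2)
q = 336 (q = -2 - 2*(-169) = -2 + 338 = 336)
f(U) - q = (18 + 6*(3 - 33)**2) - 1*336 = (18 + 6*(-30)**2) - 336 = (18 + 6*900) - 336 = (18 + 5400) - 336 = 5418 - 336 = 5082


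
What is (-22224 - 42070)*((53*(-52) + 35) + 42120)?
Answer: -2533119306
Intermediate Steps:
(-22224 - 42070)*((53*(-52) + 35) + 42120) = -64294*((-2756 + 35) + 42120) = -64294*(-2721 + 42120) = -64294*39399 = -2533119306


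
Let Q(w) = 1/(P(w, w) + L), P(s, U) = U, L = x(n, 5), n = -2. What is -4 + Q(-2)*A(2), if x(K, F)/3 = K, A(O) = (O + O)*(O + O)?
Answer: -6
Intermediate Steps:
A(O) = 4*O² (A(O) = (2*O)*(2*O) = 4*O²)
x(K, F) = 3*K
L = -6 (L = 3*(-2) = -6)
Q(w) = 1/(-6 + w) (Q(w) = 1/(w - 6) = 1/(-6 + w))
-4 + Q(-2)*A(2) = -4 + (4*2²)/(-6 - 2) = -4 + (4*4)/(-8) = -4 - ⅛*16 = -4 - 2 = -6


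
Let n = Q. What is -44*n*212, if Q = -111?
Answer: 1035408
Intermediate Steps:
n = -111
-44*n*212 = -44*(-111)*212 = 4884*212 = 1035408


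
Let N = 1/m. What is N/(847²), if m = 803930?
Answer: 1/576746617370 ≈ 1.7339e-12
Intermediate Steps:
N = 1/803930 ≈ 1.2439e-6
N/(847²) = 1/(803930*(847²)) = (1/803930)/717409 = (1/803930)*(1/717409) = 1/576746617370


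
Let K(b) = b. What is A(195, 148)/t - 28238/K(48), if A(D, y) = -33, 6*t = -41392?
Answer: -9131389/15522 ≈ -588.29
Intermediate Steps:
t = -20696/3 (t = (⅙)*(-41392) = -20696/3 ≈ -6898.7)
A(195, 148)/t - 28238/K(48) = -33/(-20696/3) - 28238/48 = -33*(-3/20696) - 28238*1/48 = 99/20696 - 14119/24 = -9131389/15522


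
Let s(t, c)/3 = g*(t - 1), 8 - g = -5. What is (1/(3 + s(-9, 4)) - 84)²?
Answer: 1056835081/149769 ≈ 7056.4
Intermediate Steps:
g = 13 (g = 8 - 1*(-5) = 8 + 5 = 13)
s(t, c) = -39 + 39*t (s(t, c) = 3*(13*(t - 1)) = 3*(13*(-1 + t)) = 3*(-13 + 13*t) = -39 + 39*t)
(1/(3 + s(-9, 4)) - 84)² = (1/(3 + (-39 + 39*(-9))) - 84)² = (1/(3 + (-39 - 351)) - 84)² = (1/(3 - 390) - 84)² = (1/(-387) - 84)² = (-1/387 - 84)² = (-32509/387)² = 1056835081/149769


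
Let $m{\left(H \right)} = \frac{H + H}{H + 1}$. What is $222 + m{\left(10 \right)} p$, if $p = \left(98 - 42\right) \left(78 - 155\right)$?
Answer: $-7618$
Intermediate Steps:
$p = -4312$ ($p = 56 \left(-77\right) = -4312$)
$m{\left(H \right)} = \frac{2 H}{1 + H}$
$222 + m{\left(10 \right)} p = 222 + 2 \cdot 10 \frac{1}{1 + 10} \left(-4312\right) = 222 + 2 \cdot 10 \cdot \frac{1}{11} \left(-4312\right) = 222 + \frac{20}{11} \left(-4312\right) = 222 - 7840 = -7618$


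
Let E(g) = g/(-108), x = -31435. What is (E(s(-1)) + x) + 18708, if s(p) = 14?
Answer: -687265/54 ≈ -12727.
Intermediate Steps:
E(g) = -g/108 (E(g) = g*(-1/108) = -g/108)
(E(s(-1)) + x) + 18708 = (-1/108*14 - 31435) + 18708 = (-7/54 - 31435) + 18708 = -1697497/54 + 18708 = -687265/54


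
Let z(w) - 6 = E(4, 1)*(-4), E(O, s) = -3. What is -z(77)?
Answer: -18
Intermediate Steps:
z(w) = 18 (z(w) = 6 - 3*(-4) = 6 + 12 = 18)
-z(77) = -1*18 = -18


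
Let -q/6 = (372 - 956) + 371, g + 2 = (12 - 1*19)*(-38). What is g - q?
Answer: -1014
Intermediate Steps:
g = 264 (g = -2 + (12 - 1*19)*(-38) = -2 + (12 - 19)*(-38) = -2 - 7*(-38) = -2 + 266 = 264)
q = 1278 (q = -6*((372 - 956) + 371) = -6*(-584 + 371) = -6*(-213) = 1278)
g - q = 264 - 1*1278 = 264 - 1278 = -1014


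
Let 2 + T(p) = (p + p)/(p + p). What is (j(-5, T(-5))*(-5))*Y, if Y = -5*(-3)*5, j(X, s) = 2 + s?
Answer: -375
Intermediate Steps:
T(p) = -1 (T(p) = -2 + (p + p)/(p + p) = -2 + (2*p)/((2*p)) = -2 + (2*p)*(1/(2*p)) = -2 + 1 = -1)
Y = 75 (Y = 15*5 = 75)
(j(-5, T(-5))*(-5))*Y = ((2 - 1)*(-5))*75 = (1*(-5))*75 = -5*75 = -375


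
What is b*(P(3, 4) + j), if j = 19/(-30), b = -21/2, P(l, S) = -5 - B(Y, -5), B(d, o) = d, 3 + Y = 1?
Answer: 763/20 ≈ 38.150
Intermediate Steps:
Y = -2 (Y = -3 + 1 = -2)
P(l, S) = -3 (P(l, S) = -5 - 1*(-2) = -5 + 2 = -3)
b = -21/2 (b = -21*½ = -21/2 ≈ -10.500)
j = -19/30 (j = 19*(-1/30) = -19/30 ≈ -0.63333)
b*(P(3, 4) + j) = -21*(-3 - 19/30)/2 = -21/2*(-109/30) = 763/20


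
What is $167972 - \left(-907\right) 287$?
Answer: $428281$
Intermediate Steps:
$167972 - \left(-907\right) 287 = 167972 - -260309 = 167972 + 260309 = 428281$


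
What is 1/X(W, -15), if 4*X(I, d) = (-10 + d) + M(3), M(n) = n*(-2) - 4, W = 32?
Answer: -4/35 ≈ -0.11429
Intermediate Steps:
M(n) = -4 - 2*n (M(n) = -2*n - 4 = -4 - 2*n)
X(I, d) = -5 + d/4 (X(I, d) = ((-10 + d) + (-4 - 2*3))/4 = ((-10 + d) + (-4 - 6))/4 = ((-10 + d) - 10)/4 = (-20 + d)/4 = -5 + d/4)
1/X(W, -15) = 1/(-5 + (¼)*(-15)) = 1/(-5 - 15/4) = 1/(-35/4) = -4/35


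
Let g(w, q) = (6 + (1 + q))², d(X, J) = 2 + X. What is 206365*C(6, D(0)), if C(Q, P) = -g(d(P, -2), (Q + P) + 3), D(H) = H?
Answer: -52829440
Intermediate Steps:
g(w, q) = (7 + q)²
C(Q, P) = -(10 + P + Q)² (C(Q, P) = -(7 + ((Q + P) + 3))² = -(7 + ((P + Q) + 3))² = -(7 + (3 + P + Q))² = -(10 + P + Q)²)
206365*C(6, D(0)) = 206365*(-(10 + 0 + 6)²) = 206365*(-1*16²) = 206365*(-1*256) = 206365*(-256) = -52829440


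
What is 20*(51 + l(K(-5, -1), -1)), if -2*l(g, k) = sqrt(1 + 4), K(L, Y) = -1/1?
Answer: 1020 - 10*sqrt(5) ≈ 997.64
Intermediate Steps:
K(L, Y) = -1 (K(L, Y) = -1*1 = -1)
l(g, k) = -sqrt(5)/2 (l(g, k) = -sqrt(1 + 4)/2 = -sqrt(5)/2)
20*(51 + l(K(-5, -1), -1)) = 20*(51 - sqrt(5)/2) = 1020 - 10*sqrt(5)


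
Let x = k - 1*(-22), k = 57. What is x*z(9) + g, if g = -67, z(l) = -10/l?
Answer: -1393/9 ≈ -154.78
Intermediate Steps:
x = 79 (x = 57 - 1*(-22) = 57 + 22 = 79)
x*z(9) + g = 79*(-10/9) - 67 = -790/9 - 67 = -1393/9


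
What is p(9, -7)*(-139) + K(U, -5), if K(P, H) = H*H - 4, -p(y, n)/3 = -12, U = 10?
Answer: -4983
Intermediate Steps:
p(y, n) = 36 (p(y, n) = -3*(-12) = 36)
K(P, H) = -4 + H² (K(P, H) = H² - 4 = -4 + H²)
p(9, -7)*(-139) + K(U, -5) = 36*(-139) + (-4 + (-5)²) = -5004 + (-4 + 25) = -5004 + 21 = -4983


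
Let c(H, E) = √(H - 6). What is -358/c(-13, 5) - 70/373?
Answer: -70/373 + 358*I*√19/19 ≈ -0.18767 + 82.131*I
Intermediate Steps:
c(H, E) = √(-6 + H)
-358/c(-13, 5) - 70/373 = -358/√(-6 - 13) - 70/373 = -358*(-I*√19/19) - 70*1/373 = -358*(-I*√19/19) - 70/373 = -(-358)*I*√19/19 - 70/373 = 358*I*√19/19 - 70/373 = -70/373 + 358*I*√19/19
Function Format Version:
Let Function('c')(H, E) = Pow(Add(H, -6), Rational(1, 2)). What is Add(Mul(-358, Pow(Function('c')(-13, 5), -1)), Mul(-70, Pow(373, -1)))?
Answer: Add(Rational(-70, 373), Mul(Rational(358, 19), I, Pow(19, Rational(1, 2)))) ≈ Add(-0.18767, Mul(82.131, I))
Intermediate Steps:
Function('c')(H, E) = Pow(Add(-6, H), Rational(1, 2))
Add(Mul(-358, Pow(Function('c')(-13, 5), -1)), Mul(-70, Pow(373, -1))) = Add(Mul(-358, Pow(Pow(Add(-6, -13), Rational(1, 2)), -1)), Mul(-70, Pow(373, -1))) = Add(Mul(-358, Pow(Pow(-19, Rational(1, 2)), -1)), Mul(-70, Rational(1, 373))) = Add(Mul(-358, Pow(Mul(I, Pow(19, Rational(1, 2))), -1)), Rational(-70, 373)) = Add(Mul(-358, Mul(Rational(-1, 19), I, Pow(19, Rational(1, 2)))), Rational(-70, 373)) = Add(Mul(Rational(358, 19), I, Pow(19, Rational(1, 2))), Rational(-70, 373)) = Add(Rational(-70, 373), Mul(Rational(358, 19), I, Pow(19, Rational(1, 2))))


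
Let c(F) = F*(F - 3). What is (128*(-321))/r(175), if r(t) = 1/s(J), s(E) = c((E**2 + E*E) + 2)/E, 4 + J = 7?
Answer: -4656640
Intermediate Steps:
J = 3 (J = -4 + 7 = 3)
c(F) = F*(-3 + F)
s(E) = (-1 + 2*E**2)*(2 + 2*E**2)/E (s(E) = (((E**2 + E*E) + 2)*(-3 + ((E**2 + E*E) + 2)))/E = (((E**2 + E**2) + 2)*(-3 + ((E**2 + E**2) + 2)))/E = ((2*E**2 + 2)*(-3 + (2*E**2 + 2)))/E = ((2 + 2*E**2)*(-3 + (2 + 2*E**2)))/E = ((2 + 2*E**2)*(-1 + 2*E**2))/E = ((-1 + 2*E**2)*(2 + 2*E**2))/E = (-1 + 2*E**2)*(2 + 2*E**2)/E)
r(t) = 3/340 (r(t) = 1/(-2/3 + 2*3 + 4*3**3) = 1/(-2*1/3 + 6 + 4*27) = 1/(-2/3 + 6 + 108) = 1/(340/3) = 3/340)
(128*(-321))/r(175) = (128*(-321))/(3/340) = -41088*340/3 = -4656640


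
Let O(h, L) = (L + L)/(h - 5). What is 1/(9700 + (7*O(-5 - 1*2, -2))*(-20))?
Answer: 3/28960 ≈ 0.00010359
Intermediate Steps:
O(h, L) = 2*L/(-5 + h) (O(h, L) = (2*L)/(-5 + h) = 2*L/(-5 + h))
1/(9700 + (7*O(-5 - 1*2, -2))*(-20)) = 1/(9700 + (7*(2*(-2)/(-5 + (-5 - 1*2))))*(-20)) = 1/(9700 + (7*(2*(-2)/(-5 + (-5 - 2))))*(-20)) = 1/(9700 + (7*(2*(-2)/(-5 - 7)))*(-20)) = 1/(9700 + (7*(2*(-2)/(-12)))*(-20)) = 1/(9700 + (7*(2*(-2)*(-1/12)))*(-20)) = 1/(9700 + (7*(⅓))*(-20)) = 1/(9700 + (7/3)*(-20)) = 1/(9700 - 140/3) = 1/(28960/3) = 3/28960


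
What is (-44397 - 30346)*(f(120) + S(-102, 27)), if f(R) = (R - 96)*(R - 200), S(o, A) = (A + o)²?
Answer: -276922815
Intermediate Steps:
f(R) = (-200 + R)*(-96 + R) (f(R) = (-96 + R)*(-200 + R) = (-200 + R)*(-96 + R))
(-44397 - 30346)*(f(120) + S(-102, 27)) = (-44397 - 30346)*((19200 + 120² - 296*120) + (27 - 102)²) = -74743*((19200 + 14400 - 35520) + (-75)²) = -74743*(-1920 + 5625) = -74743*3705 = -276922815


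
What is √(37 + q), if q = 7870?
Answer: √7907 ≈ 88.921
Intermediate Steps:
√(37 + q) = √(37 + 7870) = √7907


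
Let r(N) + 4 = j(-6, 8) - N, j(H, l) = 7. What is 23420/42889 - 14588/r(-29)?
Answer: -156228823/343112 ≈ -455.33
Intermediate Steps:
r(N) = 3 - N (r(N) = -4 + (7 - N) = 3 - N)
23420/42889 - 14588/r(-29) = 23420/42889 - 14588/(3 - 1*(-29)) = 23420*(1/42889) - 14588/(3 + 29) = 23420/42889 - 14588/32 = 23420/42889 - 14588*1/32 = 23420/42889 - 3647/8 = -156228823/343112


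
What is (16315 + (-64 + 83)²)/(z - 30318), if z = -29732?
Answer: -8338/30025 ≈ -0.27770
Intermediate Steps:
(16315 + (-64 + 83)²)/(z - 30318) = (16315 + (-64 + 83)²)/(-29732 - 30318) = (16315 + 19²)/(-60050) = (16315 + 361)*(-1/60050) = 16676*(-1/60050) = -8338/30025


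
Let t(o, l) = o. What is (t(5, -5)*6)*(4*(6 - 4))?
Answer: 240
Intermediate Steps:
(t(5, -5)*6)*(4*(6 - 4)) = (5*6)*(4*(6 - 4)) = 30*(4*2) = 30*8 = 240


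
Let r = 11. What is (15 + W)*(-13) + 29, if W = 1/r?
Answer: -1839/11 ≈ -167.18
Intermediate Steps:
W = 1/11 ≈ 0.090909
(15 + W)*(-13) + 29 = (15 + 1/11)*(-13) + 29 = (166/11)*(-13) + 29 = -2158/11 + 29 = -1839/11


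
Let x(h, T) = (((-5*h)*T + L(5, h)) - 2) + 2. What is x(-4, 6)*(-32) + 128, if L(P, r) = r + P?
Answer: -3744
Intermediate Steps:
L(P, r) = P + r
x(h, T) = 5 + h - 5*T*h (x(h, T) = (((-5*h)*T + (5 + h)) - 2) + 2 = ((-5*T*h + (5 + h)) - 2) + 2 = ((5 + h - 5*T*h) - 2) + 2 = (3 + h - 5*T*h) + 2 = 5 + h - 5*T*h)
x(-4, 6)*(-32) + 128 = (5 - 4 - 5*6*(-4))*(-32) + 128 = (5 - 4 + 120)*(-32) + 128 = 121*(-32) + 128 = -3872 + 128 = -3744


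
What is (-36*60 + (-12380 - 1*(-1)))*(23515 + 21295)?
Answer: -651492590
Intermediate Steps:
(-36*60 + (-12380 - 1*(-1)))*(23515 + 21295) = (-2160 + (-12380 + 1))*44810 = (-2160 - 12379)*44810 = -14539*44810 = -651492590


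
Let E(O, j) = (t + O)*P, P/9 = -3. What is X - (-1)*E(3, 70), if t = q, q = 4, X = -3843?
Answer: -4032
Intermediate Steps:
P = -27 (P = 9*(-3) = -27)
t = 4
E(O, j) = -108 - 27*O (E(O, j) = (4 + O)*(-27) = -108 - 27*O)
X - (-1)*E(3, 70) = -3843 - (-1)*(-108 - 27*3) = -3843 - (-1)*(-108 - 81) = -3843 - (-1)*(-189) = -3843 - 1*189 = -3843 - 189 = -4032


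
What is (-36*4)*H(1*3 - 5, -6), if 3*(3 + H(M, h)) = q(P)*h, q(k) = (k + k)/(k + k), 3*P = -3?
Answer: 720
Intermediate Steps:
P = -1 (P = (1/3)*(-3) = -1)
q(k) = 1 (q(k) = (2*k)/((2*k)) = (2*k)*(1/(2*k)) = 1)
H(M, h) = -3 + h/3 (H(M, h) = -3 + (1*h)/3 = -3 + h/3)
(-36*4)*H(1*3 - 5, -6) = (-36*4)*(-3 + (1/3)*(-6)) = -144*(-3 - 2) = -144*(-5) = 720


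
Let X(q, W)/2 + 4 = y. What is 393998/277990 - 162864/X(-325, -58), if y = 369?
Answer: -2249347241/10146635 ≈ -221.68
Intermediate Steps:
X(q, W) = 730 (X(q, W) = -8 + 2*369 = -8 + 738 = 730)
393998/277990 - 162864/X(-325, -58) = 393998/277990 - 162864/730 = 393998*(1/277990) - 162864*1/730 = 196999/138995 - 81432/365 = -2249347241/10146635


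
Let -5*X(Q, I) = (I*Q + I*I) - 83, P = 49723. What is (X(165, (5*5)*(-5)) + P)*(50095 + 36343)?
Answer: 21929147724/5 ≈ 4.3858e+9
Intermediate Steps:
X(Q, I) = 83/5 - I²/5 - I*Q/5 (X(Q, I) = -((I*Q + I*I) - 83)/5 = -((I*Q + I²) - 83)/5 = -((I² + I*Q) - 83)/5 = -(-83 + I² + I*Q)/5 = 83/5 - I²/5 - I*Q/5)
(X(165, (5*5)*(-5)) + P)*(50095 + 36343) = ((83/5 - ((5*5)*(-5))²/5 - ⅕*(5*5)*(-5)*165) + 49723)*(50095 + 36343) = ((83/5 - (25*(-5))²/5 - ⅕*25*(-5)*165) + 49723)*86438 = ((83/5 - ⅕*(-125)² - ⅕*(-125)*165) + 49723)*86438 = ((83/5 - ⅕*15625 + 4125) + 49723)*86438 = ((83/5 - 3125 + 4125) + 49723)*86438 = (5083/5 + 49723)*86438 = (253698/5)*86438 = 21929147724/5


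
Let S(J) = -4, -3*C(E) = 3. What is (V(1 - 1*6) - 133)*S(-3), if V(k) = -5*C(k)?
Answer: 512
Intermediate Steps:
C(E) = -1 (C(E) = -1/3*3 = -1)
V(k) = 5 (V(k) = -5*(-1) = 5)
(V(1 - 1*6) - 133)*S(-3) = (5 - 133)*(-4) = -128*(-4) = 512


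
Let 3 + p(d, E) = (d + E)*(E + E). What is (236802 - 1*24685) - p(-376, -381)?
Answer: -364714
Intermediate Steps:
p(d, E) = -3 + 2*E*(E + d) (p(d, E) = -3 + (d + E)*(E + E) = -3 + (E + d)*(2*E) = -3 + 2*E*(E + d))
(236802 - 1*24685) - p(-376, -381) = (236802 - 1*24685) - (-3 + 2*(-381)² + 2*(-381)*(-376)) = (236802 - 24685) - (-3 + 2*145161 + 286512) = 212117 - (-3 + 290322 + 286512) = 212117 - 1*576831 = 212117 - 576831 = -364714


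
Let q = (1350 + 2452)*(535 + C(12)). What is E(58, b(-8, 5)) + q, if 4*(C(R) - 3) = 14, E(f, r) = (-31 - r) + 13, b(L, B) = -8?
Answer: 2058773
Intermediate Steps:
E(f, r) = -18 - r
C(R) = 13/2 (C(R) = 3 + (¼)*14 = 3 + 7/2 = 13/2)
q = 2058783 (q = (1350 + 2452)*(535 + 13/2) = 3802*(1083/2) = 2058783)
E(58, b(-8, 5)) + q = (-18 - 1*(-8)) + 2058783 = (-18 + 8) + 2058783 = -10 + 2058783 = 2058773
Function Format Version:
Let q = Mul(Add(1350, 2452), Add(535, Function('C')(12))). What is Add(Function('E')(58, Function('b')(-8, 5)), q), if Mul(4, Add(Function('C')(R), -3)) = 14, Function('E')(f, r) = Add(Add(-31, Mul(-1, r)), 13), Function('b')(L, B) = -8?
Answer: 2058773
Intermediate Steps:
Function('E')(f, r) = Add(-18, Mul(-1, r))
Function('C')(R) = Rational(13, 2) (Function('C')(R) = Add(3, Mul(Rational(1, 4), 14)) = Add(3, Rational(7, 2)) = Rational(13, 2))
q = 2058783 (q = Mul(Add(1350, 2452), Add(535, Rational(13, 2))) = Mul(3802, Rational(1083, 2)) = 2058783)
Add(Function('E')(58, Function('b')(-8, 5)), q) = Add(Add(-18, Mul(-1, -8)), 2058783) = Add(Add(-18, 8), 2058783) = Add(-10, 2058783) = 2058773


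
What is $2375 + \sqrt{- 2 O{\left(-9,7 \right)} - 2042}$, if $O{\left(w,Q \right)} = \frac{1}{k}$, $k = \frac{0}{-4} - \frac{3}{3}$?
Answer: $2375 + 2 i \sqrt{510} \approx 2375.0 + 45.166 i$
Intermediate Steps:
$k = -1$ ($k = 0 \left(- \frac{1}{4}\right) - 1 = 0 - 1 = -1$)
$O{\left(w,Q \right)} = -1$ ($O{\left(w,Q \right)} = \frac{1}{-1} = -1$)
$2375 + \sqrt{- 2 O{\left(-9,7 \right)} - 2042} = 2375 + \sqrt{\left(-2\right) \left(-1\right) - 2042} = 2375 + \sqrt{2 - 2042} = 2375 + \sqrt{-2040} = 2375 + 2 i \sqrt{510}$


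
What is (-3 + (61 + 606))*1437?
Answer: 954168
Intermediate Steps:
(-3 + (61 + 606))*1437 = (-3 + 667)*1437 = 664*1437 = 954168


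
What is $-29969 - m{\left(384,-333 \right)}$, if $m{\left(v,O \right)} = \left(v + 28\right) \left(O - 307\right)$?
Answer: $233711$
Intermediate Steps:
$m{\left(v,O \right)} = \left(-307 + O\right) \left(28 + v\right)$ ($m{\left(v,O \right)} = \left(28 + v\right) \left(-307 + O\right) = \left(-307 + O\right) \left(28 + v\right)$)
$-29969 - m{\left(384,-333 \right)} = -29969 - \left(-8596 - 117888 + 28 \left(-333\right) - 127872\right) = -29969 - \left(-8596 - 117888 - 9324 - 127872\right) = -29969 - -263680 = -29969 + 263680 = 233711$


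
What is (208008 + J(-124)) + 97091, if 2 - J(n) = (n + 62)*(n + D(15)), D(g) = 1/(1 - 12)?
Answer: 3271481/11 ≈ 2.9741e+5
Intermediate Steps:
D(g) = -1/11 (D(g) = 1/(-11) = -1/11)
J(n) = 2 - (62 + n)*(-1/11 + n) (J(n) = 2 - (n + 62)*(n - 1/11) = 2 - (62 + n)*(-1/11 + n))
(208008 + J(-124)) + 97091 = (208008 + (84/11 - 1*(-124)² - 681/11*(-124))) + 97091 = (208008 + (84/11 - 1*15376 + 84444/11)) + 97091 = (208008 + (84/11 - 15376 + 84444/11)) + 97091 = (208008 - 84608/11) + 97091 = 2203480/11 + 97091 = 3271481/11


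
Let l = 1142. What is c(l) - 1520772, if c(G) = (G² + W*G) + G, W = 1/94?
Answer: -10126331/47 ≈ -2.1545e+5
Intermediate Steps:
W = 1/94 ≈ 0.010638
c(G) = G² + 95*G/94 (c(G) = (G² + G/94) + G = G² + 95*G/94)
c(l) - 1520772 = (1/94)*1142*(95 + 94*1142) - 1520772 = (1/94)*1142*(95 + 107348) - 1520772 = (1/94)*1142*107443 - 1520772 = 61349953/47 - 1520772 = -10126331/47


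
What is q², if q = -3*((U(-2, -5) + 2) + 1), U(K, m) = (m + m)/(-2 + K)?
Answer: 1089/4 ≈ 272.25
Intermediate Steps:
U(K, m) = 2*m/(-2 + K) (U(K, m) = (2*m)/(-2 + K) = 2*m/(-2 + K))
q = -33/2 (q = -3*((2*(-5)/(-2 - 2) + 2) + 1) = -3*((2*(-5)/(-4) + 2) + 1) = -3*((2*(-5)*(-¼) + 2) + 1) = -3*((5/2 + 2) + 1) = -3*(9/2 + 1) = -3*11/2 = -33/2 ≈ -16.500)
q² = (-33/2)² = 1089/4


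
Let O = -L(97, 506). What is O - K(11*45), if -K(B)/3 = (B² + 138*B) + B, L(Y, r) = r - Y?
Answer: 941081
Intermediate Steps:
K(B) = -417*B - 3*B² (K(B) = -3*((B² + 138*B) + B) = -3*(B² + 139*B) = -417*B - 3*B²)
O = -409 (O = -(506 - 1*97) = -(506 - 97) = -1*409 = -409)
O - K(11*45) = -409 - (-3)*11*45*(139 + 11*45) = -409 - (-3)*495*(139 + 495) = -409 - (-3)*495*634 = -409 - 1*(-941490) = -409 + 941490 = 941081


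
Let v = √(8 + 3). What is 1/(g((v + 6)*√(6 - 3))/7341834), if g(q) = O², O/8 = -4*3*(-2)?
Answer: 1223639/6144 ≈ 199.16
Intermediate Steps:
O = 192 (O = 8*(-4*3*(-2)) = 8*(-12*(-2)) = 8*24 = 192)
v = √11 ≈ 3.3166
g(q) = 36864 (g(q) = 192² = 36864)
1/(g((v + 6)*√(6 - 3))/7341834) = 1/(36864/7341834) = 1/(36864*(1/7341834)) = 1/(6144/1223639) = 1223639/6144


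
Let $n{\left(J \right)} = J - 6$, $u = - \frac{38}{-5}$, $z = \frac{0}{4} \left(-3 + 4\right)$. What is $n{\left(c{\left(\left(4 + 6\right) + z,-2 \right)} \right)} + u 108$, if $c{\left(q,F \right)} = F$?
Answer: $\frac{4064}{5} \approx 812.8$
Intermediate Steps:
$z = 0$ ($z = 0 \cdot \frac{1}{4} \cdot 1 = 0 \cdot 1 = 0$)
$u = \frac{38}{5}$ ($u = \left(-38\right) \left(- \frac{1}{5}\right) = \frac{38}{5} \approx 7.6$)
$n{\left(J \right)} = -6 + J$
$n{\left(c{\left(\left(4 + 6\right) + z,-2 \right)} \right)} + u 108 = \left(-6 - 2\right) + \frac{38}{5} \cdot 108 = -8 + \frac{4104}{5} = \frac{4064}{5}$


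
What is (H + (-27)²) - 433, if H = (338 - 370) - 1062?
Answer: -798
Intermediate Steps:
H = -1094 (H = -32 - 1062 = -1094)
(H + (-27)²) - 433 = (-1094 + (-27)²) - 433 = (-1094 + 729) - 433 = -365 - 433 = -798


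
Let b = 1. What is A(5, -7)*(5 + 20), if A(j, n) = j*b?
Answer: 125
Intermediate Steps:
A(j, n) = j (A(j, n) = j*1 = j)
A(5, -7)*(5 + 20) = 5*(5 + 20) = 5*25 = 125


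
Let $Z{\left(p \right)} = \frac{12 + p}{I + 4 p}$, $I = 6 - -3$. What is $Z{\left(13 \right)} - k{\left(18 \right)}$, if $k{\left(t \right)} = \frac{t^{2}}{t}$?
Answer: $- \frac{1073}{61} \approx -17.59$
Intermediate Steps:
$I = 9$ ($I = 6 + 3 = 9$)
$k{\left(t \right)} = t$
$Z{\left(p \right)} = \frac{12 + p}{9 + 4 p}$
$Z{\left(13 \right)} - k{\left(18 \right)} = \frac{12 + 13}{9 + 4 \cdot 13} - 18 = \frac{1}{9 + 52} \cdot 25 - 18 = \frac{1}{61} \cdot 25 - 18 = \frac{25}{61} - 18 = - \frac{1073}{61}$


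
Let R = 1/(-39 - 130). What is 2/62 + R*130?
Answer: -297/403 ≈ -0.73697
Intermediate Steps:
R = -1/169 (R = 1/(-169) = -1/169 ≈ -0.0059172)
2/62 + R*130 = 2/62 - 1/169*130 = 2*(1/62) - 10/13 = 1/31 - 10/13 = -297/403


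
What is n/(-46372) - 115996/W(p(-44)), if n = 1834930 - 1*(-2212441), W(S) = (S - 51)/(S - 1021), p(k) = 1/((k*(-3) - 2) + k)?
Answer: -94463580461599/40668244 ≈ -2.3228e+6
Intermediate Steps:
p(k) = 1/(-2 - 2*k) (p(k) = 1/((-3*k - 2) + k) = 1/((-2 - 3*k) + k) = 1/(-2 - 2*k))
W(S) = (-51 + S)/(-1021 + S)
n = 4047371 (n = 1834930 + 2212441 = 4047371)
n/(-46372) - 115996/W(p(-44)) = 4047371/(-46372) - 115996*(-1021 - 1/(2 + 2*(-44)))/(-51 - 1/(2 + 2*(-44))) = 4047371*(-1/46372) - 115996*(-1021 - 1/(2 - 88))/(-51 - 1/(2 - 88)) = -4047371/46372 - 115996*(-1021 - 1/(-86))/(-51 - 1/(-86)) = -4047371/46372 - 115996*(-1021 - 1*(-1/86))/(-51 - 1*(-1/86)) = -4047371/46372 - 115996*(-1021 + 1/86)/(-51 + 1/86) = -4047371/46372 - 115996/(-4385/86/(-87805/86)) = -4047371/46372 - 115996/((-86/87805*(-4385/86))) = -4047371/46372 - 115996/877/17561 = -4047371/46372 - 115996*17561/877 = -4047371/46372 - 2037005756/877 = -94463580461599/40668244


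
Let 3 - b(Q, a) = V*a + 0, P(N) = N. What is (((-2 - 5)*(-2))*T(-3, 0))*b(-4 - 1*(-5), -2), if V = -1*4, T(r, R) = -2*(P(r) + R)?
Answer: -420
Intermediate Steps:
T(r, R) = -2*R - 2*r (T(r, R) = -2*(r + R) = -2*(R + r) = -2*R - 2*r)
V = -4
b(Q, a) = 3 + 4*a (b(Q, a) = 3 - (-4*a + 0) = 3 - (-4)*a = 3 + 4*a)
(((-2 - 5)*(-2))*T(-3, 0))*b(-4 - 1*(-5), -2) = (((-2 - 5)*(-2))*(-2*0 - 2*(-3)))*(3 + 4*(-2)) = ((-7*(-2))*(0 + 6))*(3 - 8) = (14*6)*(-5) = 84*(-5) = -420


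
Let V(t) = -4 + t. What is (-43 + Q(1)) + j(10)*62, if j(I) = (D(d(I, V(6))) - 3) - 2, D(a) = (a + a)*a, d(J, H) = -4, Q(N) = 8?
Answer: 1639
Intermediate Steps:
D(a) = 2*a² (D(a) = (2*a)*a = 2*a²)
j(I) = 27 (j(I) = (2*(-4)² - 3) - 2 = (2*16 - 3) - 2 = (32 - 3) - 2 = 29 - 2 = 27)
(-43 + Q(1)) + j(10)*62 = (-43 + 8) + 27*62 = -35 + 1674 = 1639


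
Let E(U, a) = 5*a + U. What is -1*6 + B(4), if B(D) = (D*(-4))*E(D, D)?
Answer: -390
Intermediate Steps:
E(U, a) = U + 5*a
B(D) = -24*D² (B(D) = (D*(-4))*(D + 5*D) = (-4*D)*(6*D) = -24*D²)
-1*6 + B(4) = -1*6 - 24*4² = -6 - 24*16 = -6 - 384 = -390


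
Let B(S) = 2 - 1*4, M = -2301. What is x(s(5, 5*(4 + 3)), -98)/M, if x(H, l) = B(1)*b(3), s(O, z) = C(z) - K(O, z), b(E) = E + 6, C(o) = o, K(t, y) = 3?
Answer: 6/767 ≈ 0.0078227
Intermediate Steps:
b(E) = 6 + E
B(S) = -2 (B(S) = 2 - 4 = -2)
s(O, z) = -3 + z (s(O, z) = z - 1*3 = z - 3 = -3 + z)
x(H, l) = -18 (x(H, l) = -2*(6 + 3) = -2*9 = -18)
x(s(5, 5*(4 + 3)), -98)/M = -18/(-2301) = -18*(-1/2301) = 6/767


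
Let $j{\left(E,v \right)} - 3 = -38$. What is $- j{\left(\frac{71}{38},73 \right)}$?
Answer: $35$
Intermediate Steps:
$j{\left(E,v \right)} = -35$ ($j{\left(E,v \right)} = 3 - 38 = -35$)
$- j{\left(\frac{71}{38},73 \right)} = \left(-1\right) \left(-35\right) = 35$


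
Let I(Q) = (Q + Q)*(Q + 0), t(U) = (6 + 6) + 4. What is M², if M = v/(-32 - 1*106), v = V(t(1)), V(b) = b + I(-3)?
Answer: 289/4761 ≈ 0.060702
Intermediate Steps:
t(U) = 16 (t(U) = 12 + 4 = 16)
I(Q) = 2*Q² (I(Q) = (2*Q)*Q = 2*Q²)
V(b) = 18 + b (V(b) = b + 2*(-3)² = b + 2*9 = b + 18 = 18 + b)
v = 34 (v = 18 + 16 = 34)
M = -17/69 (M = 34/(-32 - 1*106) = 34/(-32 - 106) = 34/(-138) = 34*(-1/138) = -17/69 ≈ -0.24638)
M² = (-17/69)² = 289/4761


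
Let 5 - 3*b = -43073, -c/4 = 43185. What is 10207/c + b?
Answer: 826807011/57580 ≈ 14359.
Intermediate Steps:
c = -172740 (c = -4*43185 = -172740)
b = 43078/3 (b = 5/3 - 1/3*(-43073) = 5/3 + 43073/3 = 43078/3 ≈ 14359.)
10207/c + b = 10207/(-172740) + 43078/3 = 10207*(-1/172740) + 43078/3 = -10207/172740 + 43078/3 = 826807011/57580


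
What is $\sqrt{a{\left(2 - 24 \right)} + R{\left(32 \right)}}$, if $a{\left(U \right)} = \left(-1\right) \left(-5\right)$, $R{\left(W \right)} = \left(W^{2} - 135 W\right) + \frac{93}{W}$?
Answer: $\frac{9 i \sqrt{2598}}{8} \approx 57.342 i$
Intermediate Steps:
$R{\left(W \right)} = W^{2} - 135 W + \frac{93}{W}$
$a{\left(U \right)} = 5$
$\sqrt{a{\left(2 - 24 \right)} + R{\left(32 \right)}} = \sqrt{5 + \frac{93 + 32^{2} \left(-135 + 32\right)}{32}} = \sqrt{5 + \frac{93 + 1024 \left(-103\right)}{32}} = \sqrt{5 + \frac{93 - 105472}{32}} = \sqrt{5 + \frac{1}{32} \left(-105379\right)} = \sqrt{5 - \frac{105379}{32}} = \sqrt{- \frac{105219}{32}} = \frac{9 i \sqrt{2598}}{8}$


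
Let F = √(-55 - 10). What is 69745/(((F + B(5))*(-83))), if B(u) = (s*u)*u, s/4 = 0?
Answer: 1073*I*√65/83 ≈ 104.23*I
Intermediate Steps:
s = 0 (s = 4*0 = 0)
B(u) = 0 (B(u) = (0*u)*u = 0*u = 0)
F = I*√65 (F = √(-65) = I*√65 ≈ 8.0623*I)
69745/(((F + B(5))*(-83))) = 69745/(((I*√65 + 0)*(-83))) = 69745/(((I*√65)*(-83))) = 69745/((-83*I*√65)) = 69745*(I*√65/5395) = 1073*I*√65/83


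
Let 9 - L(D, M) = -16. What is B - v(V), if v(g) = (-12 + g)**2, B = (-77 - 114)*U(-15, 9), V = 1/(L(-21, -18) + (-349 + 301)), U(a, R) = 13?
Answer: -1390236/529 ≈ -2628.0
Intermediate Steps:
L(D, M) = 25 (L(D, M) = 9 - 1*(-16) = 9 + 16 = 25)
V = -1/23 (V = 1/(25 + (-349 + 301)) = 1/(25 - 48) = 1/(-23) = -1/23 ≈ -0.043478)
B = -2483 (B = (-77 - 114)*13 = -191*13 = -2483)
B - v(V) = -2483 - (-12 - 1/23)**2 = -2483 - (-277/23)**2 = -2483 - 1*76729/529 = -2483 - 76729/529 = -1390236/529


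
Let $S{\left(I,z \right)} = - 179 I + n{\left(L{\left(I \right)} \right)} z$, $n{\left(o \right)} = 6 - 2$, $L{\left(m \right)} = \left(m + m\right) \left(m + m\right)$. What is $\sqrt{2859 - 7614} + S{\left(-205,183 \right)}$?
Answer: $37427 + i \sqrt{4755} \approx 37427.0 + 68.957 i$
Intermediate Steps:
$L{\left(m \right)} = 4 m^{2}$ ($L{\left(m \right)} = 2 m 2 m = 4 m^{2}$)
$n{\left(o \right)} = 4$ ($n{\left(o \right)} = 6 - 2 = 4$)
$S{\left(I,z \right)} = - 179 I + 4 z$
$\sqrt{2859 - 7614} + S{\left(-205,183 \right)} = \sqrt{2859 - 7614} + \left(\left(-179\right) \left(-205\right) + 4 \cdot 183\right) = \sqrt{-4755} + \left(36695 + 732\right) = i \sqrt{4755} + 37427 = 37427 + i \sqrt{4755}$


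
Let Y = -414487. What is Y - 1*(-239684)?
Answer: -174803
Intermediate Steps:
Y - 1*(-239684) = -414487 - 1*(-239684) = -414487 + 239684 = -174803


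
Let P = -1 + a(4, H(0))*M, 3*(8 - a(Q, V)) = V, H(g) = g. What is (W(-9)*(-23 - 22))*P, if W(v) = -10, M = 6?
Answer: 21150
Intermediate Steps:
a(Q, V) = 8 - V/3
P = 47 (P = -1 + (8 - 1/3*0)*6 = -1 + (8 + 0)*6 = -1 + 8*6 = -1 + 48 = 47)
(W(-9)*(-23 - 22))*P = -10*(-23 - 22)*47 = -10*(-45)*47 = 450*47 = 21150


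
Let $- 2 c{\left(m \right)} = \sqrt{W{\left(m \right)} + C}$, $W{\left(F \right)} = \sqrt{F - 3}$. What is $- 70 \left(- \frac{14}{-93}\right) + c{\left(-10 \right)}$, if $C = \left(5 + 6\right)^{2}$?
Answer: $- \frac{980}{93} - \frac{\sqrt{121 + i \sqrt{13}}}{2} \approx -16.038 - 0.081935 i$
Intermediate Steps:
$W{\left(F \right)} = \sqrt{-3 + F}$
$C = 121$ ($C = 11^{2} = 121$)
$c{\left(m \right)} = - \frac{\sqrt{121 + \sqrt{-3 + m}}}{2}$ ($c{\left(m \right)} = - \frac{\sqrt{\sqrt{-3 + m} + 121}}{2} = - \frac{\sqrt{121 + \sqrt{-3 + m}}}{2}$)
$- 70 \left(- \frac{14}{-93}\right) + c{\left(-10 \right)} = - 70 \left(- \frac{14}{-93}\right) - \frac{\sqrt{121 + \sqrt{-3 - 10}}}{2} = - 70 \left(\left(-14\right) \left(- \frac{1}{93}\right)\right) - \frac{\sqrt{121 + \sqrt{-13}}}{2} = \left(-70\right) \frac{14}{93} - \frac{\sqrt{121 + i \sqrt{13}}}{2} = - \frac{980}{93} - \frac{\sqrt{121 + i \sqrt{13}}}{2}$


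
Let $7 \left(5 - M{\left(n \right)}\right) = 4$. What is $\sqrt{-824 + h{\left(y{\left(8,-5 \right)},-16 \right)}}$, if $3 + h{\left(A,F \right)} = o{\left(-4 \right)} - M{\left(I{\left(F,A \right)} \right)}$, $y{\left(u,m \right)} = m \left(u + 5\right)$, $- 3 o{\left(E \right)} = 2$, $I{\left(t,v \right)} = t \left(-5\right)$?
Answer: $\frac{i \sqrt{366954}}{21} \approx 28.846 i$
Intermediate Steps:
$I{\left(t,v \right)} = - 5 t$
$o{\left(E \right)} = - \frac{2}{3}$ ($o{\left(E \right)} = \left(- \frac{1}{3}\right) 2 = - \frac{2}{3}$)
$M{\left(n \right)} = \frac{31}{7}$ ($M{\left(n \right)} = 5 - \frac{4}{7} = \frac{31}{7}$)
$y{\left(u,m \right)} = m \left(5 + u\right)$
$h{\left(A,F \right)} = - \frac{170}{21}$ ($h{\left(A,F \right)} = -3 - \frac{107}{21} = - \frac{170}{21}$)
$\sqrt{-824 + h{\left(y{\left(8,-5 \right)},-16 \right)}} = \sqrt{-824 - \frac{170}{21}} = \sqrt{- \frac{17474}{21}} = \frac{i \sqrt{366954}}{21}$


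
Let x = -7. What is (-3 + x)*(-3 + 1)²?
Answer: -40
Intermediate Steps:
(-3 + x)*(-3 + 1)² = (-3 - 7)*(-3 + 1)² = -10*(-2)² = -10*4 = -40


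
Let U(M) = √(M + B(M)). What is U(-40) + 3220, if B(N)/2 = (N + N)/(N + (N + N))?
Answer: 3220 + 2*I*√87/3 ≈ 3220.0 + 6.2183*I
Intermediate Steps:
B(N) = 4/3 (B(N) = 2*((N + N)/(N + (N + N))) = 2*((2*N)/(N + 2*N)) = 2*((2*N)/((3*N))) = 2*((2*N)*(1/(3*N))) = 2*(⅔) = 4/3)
U(M) = √(4/3 + M) (U(M) = √(M + 4/3) = √(4/3 + M))
U(-40) + 3220 = √(12 + 9*(-40))/3 + 3220 = √(12 - 360)/3 + 3220 = √(-348)/3 + 3220 = (2*I*√87)/3 + 3220 = 2*I*√87/3 + 3220 = 3220 + 2*I*√87/3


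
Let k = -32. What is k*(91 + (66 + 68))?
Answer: -7200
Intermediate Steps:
k*(91 + (66 + 68)) = -32*(91 + (66 + 68)) = -32*(91 + 134) = -32*225 = -7200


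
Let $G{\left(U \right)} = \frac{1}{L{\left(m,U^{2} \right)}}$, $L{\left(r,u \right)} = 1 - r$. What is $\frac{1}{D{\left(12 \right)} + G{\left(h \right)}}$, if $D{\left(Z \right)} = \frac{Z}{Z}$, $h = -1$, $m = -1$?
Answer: $\frac{2}{3} \approx 0.66667$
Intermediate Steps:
$G{\left(U \right)} = \frac{1}{2}$ ($G{\left(U \right)} = \frac{1}{1 - -1} = \frac{1}{1 + 1} = \frac{1}{2}$)
$D{\left(Z \right)} = 1$
$\frac{1}{D{\left(12 \right)} + G{\left(h \right)}} = \frac{1}{1 + \frac{1}{2}} = \frac{1}{\frac{3}{2}} = \frac{2}{3}$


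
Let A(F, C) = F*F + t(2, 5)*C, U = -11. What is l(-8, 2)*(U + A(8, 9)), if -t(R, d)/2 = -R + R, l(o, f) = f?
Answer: 106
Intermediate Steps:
t(R, d) = 0 (t(R, d) = -2*(-R + R) = -2*0 = 0)
A(F, C) = F**2 (A(F, C) = F*F + 0*C = F**2 + 0 = F**2)
l(-8, 2)*(U + A(8, 9)) = 2*(-11 + 8**2) = 2*(-11 + 64) = 2*53 = 106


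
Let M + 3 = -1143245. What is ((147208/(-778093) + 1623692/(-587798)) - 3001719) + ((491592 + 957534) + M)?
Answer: -616487629136463157/228680754607 ≈ -2.6958e+6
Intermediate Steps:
M = -1143248 (M = -3 - 1143245 = -1143248)
((147208/(-778093) + 1623692/(-587798)) - 3001719) + ((491592 + 957534) + M) = ((147208/(-778093) + 1623692/(-587798)) - 3001719) + ((491592 + 957534) - 1143248) = ((147208*(-1/778093) + 1623692*(-1/587798)) - 3001719) + (1449126 - 1143248) = ((-147208/778093 - 811846/293899) - 3001719) + 305878 = (-674955973670/228680754607 - 3001719) + 305878 = -686436040994143103/228680754607 + 305878 = -616487629136463157/228680754607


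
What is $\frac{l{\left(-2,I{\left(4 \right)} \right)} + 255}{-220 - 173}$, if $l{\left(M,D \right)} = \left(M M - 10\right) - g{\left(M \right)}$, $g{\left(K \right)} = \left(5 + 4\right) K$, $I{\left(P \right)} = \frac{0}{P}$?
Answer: $- \frac{89}{131} \approx -0.67939$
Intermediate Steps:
$I{\left(P \right)} = 0$
$g{\left(K \right)} = 9 K$
$l{\left(M,D \right)} = -10 + M^{2} - 9 M$ ($l{\left(M,D \right)} = \left(M M - 10\right) - 9 M = \left(M^{2} - 10\right) - 9 M = \left(-10 + M^{2}\right) - 9 M = -10 + M^{2} - 9 M$)
$\frac{l{\left(-2,I{\left(4 \right)} \right)} + 255}{-220 - 173} = \frac{\left(-10 + \left(-2\right)^{2} - -18\right) + 255}{-220 - 173} = \frac{\left(-10 + 4 + 18\right) + 255}{-393} = \left(12 + 255\right) \left(- \frac{1}{393}\right) = 267 \left(- \frac{1}{393}\right) = - \frac{89}{131}$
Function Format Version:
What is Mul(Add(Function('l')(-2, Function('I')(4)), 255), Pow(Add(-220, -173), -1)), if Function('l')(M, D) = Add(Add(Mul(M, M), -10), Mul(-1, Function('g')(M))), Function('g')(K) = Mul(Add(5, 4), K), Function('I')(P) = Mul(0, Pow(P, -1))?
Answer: Rational(-89, 131) ≈ -0.67939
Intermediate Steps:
Function('I')(P) = 0
Function('g')(K) = Mul(9, K)
Function('l')(M, D) = Add(-10, Pow(M, 2), Mul(-9, M)) (Function('l')(M, D) = Add(Add(Mul(M, M), -10), Mul(-1, Mul(9, M))) = Add(Add(Pow(M, 2), -10), Mul(-9, M)) = Add(Add(-10, Pow(M, 2)), Mul(-9, M)) = Add(-10, Pow(M, 2), Mul(-9, M)))
Mul(Add(Function('l')(-2, Function('I')(4)), 255), Pow(Add(-220, -173), -1)) = Mul(Add(Add(-10, Pow(-2, 2), Mul(-9, -2)), 255), Pow(Add(-220, -173), -1)) = Mul(Add(Add(-10, 4, 18), 255), Pow(-393, -1)) = Mul(Add(12, 255), Rational(-1, 393)) = Mul(267, Rational(-1, 393)) = Rational(-89, 131)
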